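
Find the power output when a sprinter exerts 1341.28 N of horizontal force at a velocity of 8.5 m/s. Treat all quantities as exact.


P = F * v
P = 1341.28 * 8.5
P = 11400.88 W

11400.88 W


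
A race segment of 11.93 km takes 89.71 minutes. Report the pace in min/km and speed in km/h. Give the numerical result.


Pace = time / distance = 89.71 min / 11.93 km = 7.5197 min/km
Speed = distance / time_in_hours = 11.93 / 1.4952 hr
Speed = 7.979 km/h

7.5197 min/km, 7.979 km/h


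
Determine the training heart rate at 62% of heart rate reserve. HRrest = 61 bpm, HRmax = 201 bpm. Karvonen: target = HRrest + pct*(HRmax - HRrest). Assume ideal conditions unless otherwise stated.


Target = HRrest + pct*(HRmax - HRrest)
Heart rate reserve = HRmax - HRrest = 201 - 61 = 140 bpm
Fraction = 62% = 0.62
Target = 61 + 0.62 * 140
Target = 61 + 86.8 = 147.8 bpm

147.8 bpm


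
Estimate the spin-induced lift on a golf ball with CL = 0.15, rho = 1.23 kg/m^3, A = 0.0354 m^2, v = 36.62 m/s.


FM = 0.5 * CL * rho * A * v^2
FM = 0.5 * 0.15 * 1.23 * 0.0354 * 36.62^2
v^2 = 1341.0244
FM = 0.5 * 0.15 * 1.23 * 0.0354 * 1341.0244 = 4.3793 N

4.3793 N


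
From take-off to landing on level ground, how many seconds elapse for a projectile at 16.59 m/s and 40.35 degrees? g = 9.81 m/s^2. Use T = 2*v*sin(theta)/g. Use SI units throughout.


T = 2*v*sin(theta)/g
sin(theta) = sin(40.35 deg) = 0.6475
T = 2*16.59*0.6475 / 9.81
T = 21.4826 / 9.81 = 2.1899 s

2.1899 s


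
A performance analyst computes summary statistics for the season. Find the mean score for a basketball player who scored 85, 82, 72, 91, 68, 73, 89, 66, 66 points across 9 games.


Average = sum / n
Sum = 692
Average = 692 / 9 = 76.8889

76.8889


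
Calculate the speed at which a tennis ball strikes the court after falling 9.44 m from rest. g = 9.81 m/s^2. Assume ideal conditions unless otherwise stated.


v = sqrt(2 * g * h)
v = sqrt(2 * 9.81 * 9.44)
v = sqrt(185.2128) = 13.6093 m/s

13.6093 m/s


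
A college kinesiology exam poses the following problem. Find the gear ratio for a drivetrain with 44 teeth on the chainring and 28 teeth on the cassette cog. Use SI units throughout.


GR = front_teeth / rear_teeth
GR = 44 / 28
GR = 1.5714

1.5714


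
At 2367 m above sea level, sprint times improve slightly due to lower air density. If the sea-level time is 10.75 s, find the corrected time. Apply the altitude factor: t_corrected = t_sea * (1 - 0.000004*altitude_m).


Correction factor = 1 - 0.000004 * 2367 = 0.990532
t_corrected = t_sea * factor = 10.75 * 0.990532
t_corrected = 10.6482 s

10.6482 s


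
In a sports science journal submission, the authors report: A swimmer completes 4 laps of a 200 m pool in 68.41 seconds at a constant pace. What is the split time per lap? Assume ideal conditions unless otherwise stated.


Split time = total_time / n_laps = 68.41 / 4
Split time = 17.1025 s per lap

17.1025 s


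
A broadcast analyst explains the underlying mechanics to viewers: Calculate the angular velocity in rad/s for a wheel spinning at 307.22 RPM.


omega = RPM * 2 * pi / 60
omega = 307.22 * 2 * 3.14159 / 60
omega = 1930.3202 / 60 = 32.172 rad/s

32.172 rad/s


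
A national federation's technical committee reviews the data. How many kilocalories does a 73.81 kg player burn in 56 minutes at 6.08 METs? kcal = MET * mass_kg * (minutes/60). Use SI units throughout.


kcal = MET * mass * time_hr
Convert time: 56 min = 0.9333 hr
kcal = 6.08 * 73.81 * 0.9333
kcal = 418.8471 kcal

418.8471 kcal


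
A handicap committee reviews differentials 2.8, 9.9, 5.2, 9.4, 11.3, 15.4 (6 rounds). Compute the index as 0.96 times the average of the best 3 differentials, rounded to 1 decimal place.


All differentials: 2.8, 9.9, 5.2, 9.4, 11.3, 15.4
Sorted: 2.8, 5.2, 9.4, 9.9, 11.3, 15.4
Best 3: 2.8, 5.2, 9.4
Average of best = 17.4 / 3 = 5.8
Raw index = 5.8 * 0.96 = 5.568
Handicap index = round(5.568, 1) = 5.6

5.6


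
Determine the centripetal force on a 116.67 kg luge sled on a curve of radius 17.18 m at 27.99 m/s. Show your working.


Fc = m * v^2 / r
v^2 = 27.99^2 = 783.4401
Fc = 116.67 * 783.4401 / 17.18
Fc = 91403.9565 / 17.18 = 5320.37 N

5320.37 N


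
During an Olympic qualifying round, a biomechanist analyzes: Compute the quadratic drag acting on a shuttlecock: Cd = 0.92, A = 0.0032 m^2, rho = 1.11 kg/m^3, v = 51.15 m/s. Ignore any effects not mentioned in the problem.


Fd = 0.5 * Cd * rho * A * v^2
Fd = 0.5 * 0.92 * 1.11 * 0.0032 * 51.15^2
v^2 = 2616.3225
Fd = 0.5 * 0.92 * 1.11 * 0.0032 * 2616.3225 = 4.2749 N

4.2749 N


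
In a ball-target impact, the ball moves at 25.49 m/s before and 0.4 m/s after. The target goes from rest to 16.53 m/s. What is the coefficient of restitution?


e = (v2_after - v1_after) / (v1_before - v2_before)
Numerator = 16.53 - 0.4 = 16.13
Denominator = 25.49 - 0 = 25.49
e = 16.13 / 25.49 = 0.6328

0.6328


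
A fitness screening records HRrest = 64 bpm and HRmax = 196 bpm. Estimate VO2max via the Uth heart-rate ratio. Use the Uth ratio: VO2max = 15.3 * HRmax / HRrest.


VO2max = 15.3 * HRmax / HRrest
VO2max = 15.3 * 196 / 64
VO2max = 2998.8 / 64 = 46.8563 mL/kg/min

46.8563 mL/kg/min


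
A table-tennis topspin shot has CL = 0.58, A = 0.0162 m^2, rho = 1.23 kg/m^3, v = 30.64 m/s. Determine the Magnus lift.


FM = 0.5 * CL * rho * A * v^2
FM = 0.5 * 0.58 * 1.23 * 0.0162 * 30.64^2
v^2 = 938.8096
FM = 0.5 * 0.58 * 1.23 * 0.0162 * 938.8096 = 5.4249 N

5.4249 N


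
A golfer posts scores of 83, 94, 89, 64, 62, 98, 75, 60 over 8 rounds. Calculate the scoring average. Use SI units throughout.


Average = sum / n
Sum = 625
Average = 625 / 8 = 78.125

78.125


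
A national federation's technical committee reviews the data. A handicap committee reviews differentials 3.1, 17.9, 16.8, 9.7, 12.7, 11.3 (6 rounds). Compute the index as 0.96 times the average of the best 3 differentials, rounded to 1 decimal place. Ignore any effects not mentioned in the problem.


All differentials: 3.1, 17.9, 16.8, 9.7, 12.7, 11.3
Sorted: 3.1, 9.7, 11.3, 12.7, 16.8, 17.9
Best 3: 3.1, 9.7, 11.3
Average of best = 24.1 / 3 = 8.0333
Raw index = 8.0333 * 0.96 = 7.712
Handicap index = round(7.712, 1) = 7.7

7.7


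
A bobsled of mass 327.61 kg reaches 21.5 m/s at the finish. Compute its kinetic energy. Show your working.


KE = 0.5 * m * v^2
KE = 0.5 * 327.61 * 21.5^2
KE = 0.5 * 327.61 * 462.25 = 75718.8613 J

75718.8613 J


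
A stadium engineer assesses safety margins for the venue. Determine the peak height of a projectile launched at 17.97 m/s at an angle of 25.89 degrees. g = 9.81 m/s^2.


H = (v*sin(theta))^2 / (2*g)
vy = v*sin(theta) = 17.97 * sin(25.89 deg) = 7.8465 m/s
H = vy^2 / (2*g) = 61.5677 / (2*9.81)
H = 61.5677 / 19.62 = 3.138 m

3.138 m


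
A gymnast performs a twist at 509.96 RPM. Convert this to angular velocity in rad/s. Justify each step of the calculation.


omega = RPM * 2 * pi / 60
omega = 509.96 * 2 * 3.14159 / 60
omega = 3204.1732 / 60 = 53.4029 rad/s

53.4029 rad/s


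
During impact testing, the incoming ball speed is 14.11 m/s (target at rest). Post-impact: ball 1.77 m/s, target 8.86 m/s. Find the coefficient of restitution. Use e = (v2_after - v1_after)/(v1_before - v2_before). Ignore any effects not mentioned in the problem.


e = (v2_after - v1_after) / (v1_before - v2_before)
Numerator = 8.86 - 1.77 = 7.09
Denominator = 14.11 - 0 = 14.11
e = 7.09 / 14.11 = 0.5025

0.5025


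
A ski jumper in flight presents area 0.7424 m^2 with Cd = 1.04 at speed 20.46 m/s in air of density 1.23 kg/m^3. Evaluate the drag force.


Fd = 0.5 * Cd * rho * A * v^2
Fd = 0.5 * 1.04 * 1.23 * 0.7424 * 20.46^2
v^2 = 418.6116
Fd = 0.5 * 1.04 * 1.23 * 0.7424 * 418.6116 = 198.7731 N

198.7731 N


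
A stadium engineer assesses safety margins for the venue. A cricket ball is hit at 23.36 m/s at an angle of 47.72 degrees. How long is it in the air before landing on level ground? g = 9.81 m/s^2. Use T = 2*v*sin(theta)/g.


T = 2*v*sin(theta)/g
sin(theta) = sin(47.72 deg) = 0.7399
T = 2*23.36*0.7399 / 9.81
T = 34.5665 / 9.81 = 3.5236 s

3.5236 s


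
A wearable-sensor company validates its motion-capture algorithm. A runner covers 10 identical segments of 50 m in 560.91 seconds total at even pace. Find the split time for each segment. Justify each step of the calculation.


Split time = total_time / n_laps = 560.91 / 10
Split time = 56.091 s per lap

56.091 s


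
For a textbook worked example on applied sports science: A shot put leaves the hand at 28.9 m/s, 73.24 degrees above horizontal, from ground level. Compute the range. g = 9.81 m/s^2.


R = v^2 * sin(2*theta) / g
Convert angle to radians: theta = 73.24 deg = 1.2783 rad
sin(2*theta) = sin(2.5566) = 0.5522
R = 28.9^2 * 0.5522 / 9.81
R = 835.21 * 0.5522 / 9.81 = 47.0159 m

47.0159 m


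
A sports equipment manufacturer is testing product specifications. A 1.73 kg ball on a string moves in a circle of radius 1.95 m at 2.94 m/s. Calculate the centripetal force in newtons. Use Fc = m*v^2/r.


Fc = m * v^2 / r
v^2 = 2.94^2 = 8.6436
Fc = 1.73 * 8.6436 / 1.95
Fc = 14.9534 / 1.95 = 7.6684 N

7.6684 N


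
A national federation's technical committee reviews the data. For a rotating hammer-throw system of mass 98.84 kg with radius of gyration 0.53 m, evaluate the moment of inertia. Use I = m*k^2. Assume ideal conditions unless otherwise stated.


I = m * k^2
I = 98.84 * 0.53^2
I = 98.84 * 0.2809 = 27.7642 kg*m^2

27.7642 kg*m^2


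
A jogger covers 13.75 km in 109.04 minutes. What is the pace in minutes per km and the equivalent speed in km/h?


Pace = time / distance = 109.04 min / 13.75 km = 7.9302 min/km
Speed = distance / time_in_hours = 13.75 / 1.8173 hr
Speed = 7.566 km/h

7.9302 min/km, 7.566 km/h


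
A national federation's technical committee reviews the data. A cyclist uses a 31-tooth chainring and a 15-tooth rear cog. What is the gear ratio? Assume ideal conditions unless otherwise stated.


GR = front_teeth / rear_teeth
GR = 31 / 15
GR = 2.0667

2.0667


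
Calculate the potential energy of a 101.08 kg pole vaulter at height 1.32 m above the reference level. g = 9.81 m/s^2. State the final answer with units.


PE = m * g * h
PE = 101.08 * 9.81 * 1.32
PE = 991.5948 * 1.32 = 1308.9051 J

1308.9051 J


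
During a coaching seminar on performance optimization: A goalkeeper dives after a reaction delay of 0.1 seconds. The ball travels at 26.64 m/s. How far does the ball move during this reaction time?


d = v * t
d = 26.64 * 0.1
d = 2.664 m

2.664 m


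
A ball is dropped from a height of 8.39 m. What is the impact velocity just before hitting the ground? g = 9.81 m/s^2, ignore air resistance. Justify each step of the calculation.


v = sqrt(2 * g * h)
v = sqrt(2 * 9.81 * 8.39)
v = sqrt(164.6118) = 12.8301 m/s

12.8301 m/s


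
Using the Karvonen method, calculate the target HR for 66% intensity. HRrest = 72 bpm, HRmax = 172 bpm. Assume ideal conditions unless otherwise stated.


Target = HRrest + pct*(HRmax - HRrest)
Heart rate reserve = HRmax - HRrest = 172 - 72 = 100 bpm
Fraction = 66% = 0.66
Target = 72 + 0.66 * 100
Target = 72 + 66 = 138 bpm

138 bpm


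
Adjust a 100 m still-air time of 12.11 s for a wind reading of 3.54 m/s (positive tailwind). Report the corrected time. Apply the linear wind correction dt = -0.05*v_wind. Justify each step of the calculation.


dt = -0.05 * v_wind = -0.05 * 3.54 = -0.177 s
t_corrected = t_still + dt = 12.11 + (-0.177)
t_corrected = 11.933 s

11.933 s


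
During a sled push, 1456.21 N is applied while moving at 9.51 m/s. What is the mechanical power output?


P = F * v
P = 1456.21 * 9.51
P = 13848.5571 W

13848.5571 W


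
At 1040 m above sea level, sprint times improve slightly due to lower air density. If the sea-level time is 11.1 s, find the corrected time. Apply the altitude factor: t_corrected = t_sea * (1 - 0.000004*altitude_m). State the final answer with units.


Correction factor = 1 - 0.000004 * 1040 = 0.99584
t_corrected = t_sea * factor = 11.1 * 0.99584
t_corrected = 11.0538 s

11.0538 s


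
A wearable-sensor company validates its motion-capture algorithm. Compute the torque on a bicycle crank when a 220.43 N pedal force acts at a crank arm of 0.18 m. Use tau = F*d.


tau = F * d
tau = 220.43 * 0.18
tau = 39.6774 N*m

39.6774 N*m


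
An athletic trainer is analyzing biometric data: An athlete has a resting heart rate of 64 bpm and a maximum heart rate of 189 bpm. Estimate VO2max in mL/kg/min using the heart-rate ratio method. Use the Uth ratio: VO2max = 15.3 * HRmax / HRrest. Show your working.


VO2max = 15.3 * HRmax / HRrest
VO2max = 15.3 * 189 / 64
VO2max = 2891.7 / 64 = 45.1828 mL/kg/min

45.1828 mL/kg/min


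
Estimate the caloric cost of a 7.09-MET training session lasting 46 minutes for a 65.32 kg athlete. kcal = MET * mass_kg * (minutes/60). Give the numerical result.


kcal = MET * mass * time_hr
Convert time: 46 min = 0.7667 hr
kcal = 7.09 * 65.32 * 0.7667
kcal = 355.0577 kcal

355.0577 kcal


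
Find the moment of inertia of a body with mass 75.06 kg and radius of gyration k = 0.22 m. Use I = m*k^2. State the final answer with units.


I = m * k^2
I = 75.06 * 0.22^2
I = 75.06 * 0.0484 = 3.6329 kg*m^2

3.6329 kg*m^2


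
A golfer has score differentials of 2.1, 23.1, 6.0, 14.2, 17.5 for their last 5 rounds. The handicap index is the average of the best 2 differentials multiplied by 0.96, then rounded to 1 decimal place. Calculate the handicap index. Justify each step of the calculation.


All differentials: 2.1, 23.1, 6.0, 14.2, 17.5
Sorted: 2.1, 6.0, 14.2, 17.5, 23.1
Best 2: 2.1, 6.0
Average of best = 8.1 / 2 = 4.05
Raw index = 4.05 * 0.96 = 3.888
Handicap index = round(3.888, 1) = 3.9

3.9


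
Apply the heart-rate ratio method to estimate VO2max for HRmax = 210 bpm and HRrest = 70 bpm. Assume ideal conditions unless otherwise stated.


VO2max = 15.3 * HRmax / HRrest
VO2max = 15.3 * 210 / 70
VO2max = 3213 / 70 = 45.9 mL/kg/min

45.9 mL/kg/min


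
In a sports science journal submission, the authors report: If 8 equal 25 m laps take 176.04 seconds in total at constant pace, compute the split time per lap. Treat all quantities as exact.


Split time = total_time / n_laps = 176.04 / 8
Split time = 22.005 s per lap

22.005 s


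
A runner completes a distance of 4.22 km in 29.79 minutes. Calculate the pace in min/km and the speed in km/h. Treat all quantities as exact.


Pace = time / distance = 29.79 min / 4.22 km = 7.0592 min/km
Speed = distance / time_in_hours = 4.22 / 0.4965 hr
Speed = 8.4995 km/h

7.0592 min/km, 8.4995 km/h


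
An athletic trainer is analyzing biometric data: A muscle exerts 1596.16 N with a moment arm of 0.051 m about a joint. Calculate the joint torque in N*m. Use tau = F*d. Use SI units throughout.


tau = F * d
tau = 1596.16 * 0.051
tau = 81.4042 N*m

81.4042 N*m


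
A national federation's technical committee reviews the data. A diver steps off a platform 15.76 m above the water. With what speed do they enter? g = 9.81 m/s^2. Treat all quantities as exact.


v = sqrt(2 * g * h)
v = sqrt(2 * 9.81 * 15.76)
v = sqrt(309.2112) = 17.5844 m/s

17.5844 m/s


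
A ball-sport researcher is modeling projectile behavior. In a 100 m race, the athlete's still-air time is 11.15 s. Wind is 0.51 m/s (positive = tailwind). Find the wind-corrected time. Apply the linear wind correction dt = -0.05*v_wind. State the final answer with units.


dt = -0.05 * v_wind = -0.05 * 0.51 = -0.0255 s
t_corrected = t_still + dt = 11.15 + (-0.0255)
t_corrected = 11.1245 s

11.1245 s


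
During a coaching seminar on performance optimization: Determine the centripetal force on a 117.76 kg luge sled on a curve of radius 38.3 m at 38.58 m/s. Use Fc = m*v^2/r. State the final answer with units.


Fc = m * v^2 / r
v^2 = 38.58^2 = 1488.4164
Fc = 117.76 * 1488.4164 / 38.3
Fc = 175275.9153 / 38.3 = 4576.3947 N

4576.3947 N


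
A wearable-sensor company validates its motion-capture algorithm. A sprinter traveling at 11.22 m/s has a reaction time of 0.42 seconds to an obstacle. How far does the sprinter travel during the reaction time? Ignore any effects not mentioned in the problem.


d = v * t
d = 11.22 * 0.42
d = 4.7124 m

4.7124 m


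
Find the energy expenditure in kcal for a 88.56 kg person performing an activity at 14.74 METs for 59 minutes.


kcal = MET * mass * time_hr
Convert time: 59 min = 0.9833 hr
kcal = 14.74 * 88.56 * 0.9833
kcal = 1283.6182 kcal

1283.6182 kcal


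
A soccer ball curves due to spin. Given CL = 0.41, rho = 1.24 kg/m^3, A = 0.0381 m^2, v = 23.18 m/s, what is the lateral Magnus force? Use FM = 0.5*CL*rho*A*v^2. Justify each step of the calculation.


FM = 0.5 * CL * rho * A * v^2
FM = 0.5 * 0.41 * 1.24 * 0.0381 * 23.18^2
v^2 = 537.3124
FM = 0.5 * 0.41 * 1.24 * 0.0381 * 537.3124 = 5.2039 N

5.2039 N


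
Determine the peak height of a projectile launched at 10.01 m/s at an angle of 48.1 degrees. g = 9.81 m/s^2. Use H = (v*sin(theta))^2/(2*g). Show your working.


H = (v*sin(theta))^2 / (2*g)
vy = v*sin(theta) = 10.01 * sin(48.1 deg) = 7.4506 m/s
H = vy^2 / (2*g) = 55.5108 / (2*9.81)
H = 55.5108 / 19.62 = 2.8293 m

2.8293 m


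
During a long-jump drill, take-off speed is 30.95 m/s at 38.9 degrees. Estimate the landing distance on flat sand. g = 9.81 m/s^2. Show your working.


R = v^2 * sin(2*theta) / g
Convert angle to radians: theta = 38.9 deg = 0.6789 rad
sin(2*theta) = sin(1.3579) = 0.9774
R = 30.95^2 * 0.9774 / 9.81
R = 957.9025 * 0.9774 / 9.81 = 95.4403 m

95.4403 m


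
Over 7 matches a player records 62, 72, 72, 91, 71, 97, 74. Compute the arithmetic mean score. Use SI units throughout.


Average = sum / n
Sum = 539
Average = 539 / 7 = 77

77


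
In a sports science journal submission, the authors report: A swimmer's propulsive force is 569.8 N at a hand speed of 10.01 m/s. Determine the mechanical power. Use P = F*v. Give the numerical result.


P = F * v
P = 569.8 * 10.01
P = 5703.698 W

5703.698 W


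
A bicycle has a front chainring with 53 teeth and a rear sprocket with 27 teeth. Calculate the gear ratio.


GR = front_teeth / rear_teeth
GR = 53 / 27
GR = 1.963

1.963


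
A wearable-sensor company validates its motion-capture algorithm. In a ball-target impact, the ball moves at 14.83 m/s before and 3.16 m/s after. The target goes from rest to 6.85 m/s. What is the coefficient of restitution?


e = (v2_after - v1_after) / (v1_before - v2_before)
Numerator = 6.85 - 3.16 = 3.69
Denominator = 14.83 - 0 = 14.83
e = 3.69 / 14.83 = 0.2488

0.2488


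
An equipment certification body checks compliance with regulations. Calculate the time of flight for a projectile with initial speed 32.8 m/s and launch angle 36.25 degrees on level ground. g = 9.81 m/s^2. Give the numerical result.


T = 2*v*sin(theta)/g
sin(theta) = sin(36.25 deg) = 0.5913
T = 2*32.8*0.5913 / 9.81
T = 38.7899 / 9.81 = 3.9541 s

3.9541 s


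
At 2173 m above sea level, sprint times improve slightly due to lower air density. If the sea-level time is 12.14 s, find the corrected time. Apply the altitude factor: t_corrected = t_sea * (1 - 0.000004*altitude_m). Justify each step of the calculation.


Correction factor = 1 - 0.000004 * 2173 = 0.991308
t_corrected = t_sea * factor = 12.14 * 0.991308
t_corrected = 12.0345 s

12.0345 s


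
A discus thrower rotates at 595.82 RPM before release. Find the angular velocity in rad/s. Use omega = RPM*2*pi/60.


omega = RPM * 2 * pi / 60
omega = 595.82 * 2 * 3.14159 / 60
omega = 3743.6475 / 60 = 62.3941 rad/s

62.3941 rad/s


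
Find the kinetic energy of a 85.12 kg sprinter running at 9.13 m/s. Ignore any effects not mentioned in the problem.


KE = 0.5 * m * v^2
KE = 0.5 * 85.12 * 9.13^2
KE = 0.5 * 85.12 * 83.3569 = 3547.6697 J

3547.6697 J


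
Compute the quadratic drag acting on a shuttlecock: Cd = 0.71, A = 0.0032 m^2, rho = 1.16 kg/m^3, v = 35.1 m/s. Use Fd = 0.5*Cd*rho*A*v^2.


Fd = 0.5 * Cd * rho * A * v^2
Fd = 0.5 * 0.71 * 1.16 * 0.0032 * 35.1^2
v^2 = 1232.01
Fd = 0.5 * 0.71 * 1.16 * 0.0032 * 1232.01 = 1.6235 N

1.6235 N


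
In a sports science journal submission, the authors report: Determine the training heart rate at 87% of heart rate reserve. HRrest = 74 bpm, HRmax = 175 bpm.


Target = HRrest + pct*(HRmax - HRrest)
Heart rate reserve = HRmax - HRrest = 175 - 74 = 101 bpm
Fraction = 87% = 0.87
Target = 74 + 0.87 * 101
Target = 74 + 87.87 = 161.87 bpm

161.87 bpm


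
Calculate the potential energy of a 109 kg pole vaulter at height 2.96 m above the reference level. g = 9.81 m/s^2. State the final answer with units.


PE = m * g * h
PE = 109 * 9.81 * 2.96
PE = 1069.29 * 2.96 = 3165.0984 J

3165.0984 J


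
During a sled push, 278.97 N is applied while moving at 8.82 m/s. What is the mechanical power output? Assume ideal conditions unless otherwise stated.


P = F * v
P = 278.97 * 8.82
P = 2460.5154 W

2460.5154 W


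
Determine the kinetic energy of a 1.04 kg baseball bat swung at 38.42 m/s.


KE = 0.5 * m * v^2
KE = 0.5 * 1.04 * 38.42^2
KE = 0.5 * 1.04 * 1476.0964 = 767.5701 J

767.5701 J


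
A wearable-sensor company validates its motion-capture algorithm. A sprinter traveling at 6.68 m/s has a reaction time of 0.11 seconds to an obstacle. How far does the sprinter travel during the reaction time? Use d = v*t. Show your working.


d = v * t
d = 6.68 * 0.11
d = 0.7348 m

0.7348 m


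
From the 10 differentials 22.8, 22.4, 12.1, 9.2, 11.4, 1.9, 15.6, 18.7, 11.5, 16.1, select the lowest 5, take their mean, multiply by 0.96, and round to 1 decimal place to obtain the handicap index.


All differentials: 22.8, 22.4, 12.1, 9.2, 11.4, 1.9, 15.6, 18.7, 11.5, 16.1
Sorted: 1.9, 9.2, 11.4, 11.5, 12.1, 15.6, 16.1, 18.7, 22.4, 22.8
Best 5: 1.9, 9.2, 11.4, 11.5, 12.1
Average of best = 46.1 / 5 = 9.22
Raw index = 9.22 * 0.96 = 8.8512
Handicap index = round(8.8512, 1) = 8.9

8.9


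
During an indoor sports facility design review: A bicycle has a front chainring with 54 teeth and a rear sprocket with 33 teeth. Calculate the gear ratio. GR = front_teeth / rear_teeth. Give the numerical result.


GR = front_teeth / rear_teeth
GR = 54 / 33
GR = 1.6364

1.6364


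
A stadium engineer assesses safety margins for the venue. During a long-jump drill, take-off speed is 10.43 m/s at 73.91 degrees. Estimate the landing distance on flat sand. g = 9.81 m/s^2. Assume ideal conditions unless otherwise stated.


R = v^2 * sin(2*theta) / g
Convert angle to radians: theta = 73.91 deg = 1.29 rad
sin(2*theta) = sin(2.5799) = 0.5326
R = 10.43^2 * 0.5326 / 9.81
R = 108.7849 * 0.5326 / 9.81 = 5.9059 m

5.9059 m


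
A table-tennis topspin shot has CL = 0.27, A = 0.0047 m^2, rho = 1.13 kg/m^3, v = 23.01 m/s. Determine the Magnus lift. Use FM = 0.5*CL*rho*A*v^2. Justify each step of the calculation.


FM = 0.5 * CL * rho * A * v^2
FM = 0.5 * 0.27 * 1.13 * 0.0047 * 23.01^2
v^2 = 529.4601
FM = 0.5 * 0.27 * 1.13 * 0.0047 * 529.4601 = 0.3796 N

0.3796 N


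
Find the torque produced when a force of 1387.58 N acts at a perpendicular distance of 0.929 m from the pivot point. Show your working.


tau = F * d
tau = 1387.58 * 0.929
tau = 1289.0618 N*m

1289.0618 N*m


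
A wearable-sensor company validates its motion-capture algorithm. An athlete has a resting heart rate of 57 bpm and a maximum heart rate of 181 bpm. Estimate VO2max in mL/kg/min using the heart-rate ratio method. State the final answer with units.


VO2max = 15.3 * HRmax / HRrest
VO2max = 15.3 * 181 / 57
VO2max = 2769.3 / 57 = 48.5842 mL/kg/min

48.5842 mL/kg/min


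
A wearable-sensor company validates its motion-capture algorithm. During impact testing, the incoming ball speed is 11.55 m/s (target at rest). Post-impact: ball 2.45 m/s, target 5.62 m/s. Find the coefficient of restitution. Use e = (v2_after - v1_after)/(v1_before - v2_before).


e = (v2_after - v1_after) / (v1_before - v2_before)
Numerator = 5.62 - 2.45 = 3.17
Denominator = 11.55 - 0 = 11.55
e = 3.17 / 11.55 = 0.2745

0.2745


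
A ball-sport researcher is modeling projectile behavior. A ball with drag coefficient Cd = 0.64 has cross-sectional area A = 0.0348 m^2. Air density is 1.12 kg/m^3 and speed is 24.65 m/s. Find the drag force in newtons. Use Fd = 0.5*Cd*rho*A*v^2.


Fd = 0.5 * Cd * rho * A * v^2
Fd = 0.5 * 0.64 * 1.12 * 0.0348 * 24.65^2
v^2 = 607.6225
Fd = 0.5 * 0.64 * 1.12 * 0.0348 * 607.6225 = 7.5785 N

7.5785 N


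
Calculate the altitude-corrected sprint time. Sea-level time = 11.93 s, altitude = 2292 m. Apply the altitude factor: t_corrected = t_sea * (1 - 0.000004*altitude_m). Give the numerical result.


Correction factor = 1 - 0.000004 * 2292 = 0.990832
t_corrected = t_sea * factor = 11.93 * 0.990832
t_corrected = 11.8206 s

11.8206 s


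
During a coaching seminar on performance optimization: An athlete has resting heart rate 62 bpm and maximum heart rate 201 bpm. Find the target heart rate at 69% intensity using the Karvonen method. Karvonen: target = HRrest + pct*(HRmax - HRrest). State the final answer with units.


Target = HRrest + pct*(HRmax - HRrest)
Heart rate reserve = HRmax - HRrest = 201 - 62 = 139 bpm
Fraction = 69% = 0.69
Target = 62 + 0.69 * 139
Target = 62 + 95.91 = 157.91 bpm

157.91 bpm


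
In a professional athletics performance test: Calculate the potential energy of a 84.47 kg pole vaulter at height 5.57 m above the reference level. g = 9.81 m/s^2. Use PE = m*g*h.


PE = m * g * h
PE = 84.47 * 9.81 * 5.57
PE = 828.6507 * 5.57 = 4615.5844 J

4615.5844 J


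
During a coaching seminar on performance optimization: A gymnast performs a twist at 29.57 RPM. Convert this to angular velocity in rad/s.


omega = RPM * 2 * pi / 60
omega = 29.57 * 2 * 3.14159 / 60
omega = 185.7938 / 60 = 3.0966 rad/s

3.0966 rad/s


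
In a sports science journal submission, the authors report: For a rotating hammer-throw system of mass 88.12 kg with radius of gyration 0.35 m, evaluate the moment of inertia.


I = m * k^2
I = 88.12 * 0.35^2
I = 88.12 * 0.1225 = 10.7947 kg*m^2

10.7947 kg*m^2


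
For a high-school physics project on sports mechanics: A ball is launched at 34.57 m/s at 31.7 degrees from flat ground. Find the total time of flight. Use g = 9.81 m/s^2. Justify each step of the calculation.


T = 2*v*sin(theta)/g
sin(theta) = sin(31.7 deg) = 0.5255
T = 2*34.57*0.5255 / 9.81
T = 36.3311 / 9.81 = 3.7035 s

3.7035 s


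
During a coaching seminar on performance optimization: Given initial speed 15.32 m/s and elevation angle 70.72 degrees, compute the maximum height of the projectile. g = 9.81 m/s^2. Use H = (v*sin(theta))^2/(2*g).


H = (v*sin(theta))^2 / (2*g)
vy = v*sin(theta) = 15.32 * sin(70.72 deg) = 14.4608 m/s
H = vy^2 / (2*g) = 209.1147 / (2*9.81)
H = 209.1147 / 19.62 = 10.6582 m

10.6582 m


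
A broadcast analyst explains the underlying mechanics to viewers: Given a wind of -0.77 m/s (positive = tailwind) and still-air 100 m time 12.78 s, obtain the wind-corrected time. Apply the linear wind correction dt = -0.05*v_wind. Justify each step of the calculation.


dt = -0.05 * v_wind = -0.05 * -0.77 = 0.0385 s
t_corrected = t_still + dt = 12.78 + (0.0385)
t_corrected = 12.8185 s

12.8185 s


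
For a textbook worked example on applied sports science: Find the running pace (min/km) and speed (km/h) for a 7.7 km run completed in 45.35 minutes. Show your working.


Pace = time / distance = 45.35 min / 7.7 km = 5.8896 min/km
Speed = distance / time_in_hours = 7.7 / 0.7558 hr
Speed = 10.1874 km/h

5.8896 min/km, 10.1874 km/h


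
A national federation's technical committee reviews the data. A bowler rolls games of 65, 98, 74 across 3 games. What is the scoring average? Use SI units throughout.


Average = sum / n
Sum = 237
Average = 237 / 3 = 79

79


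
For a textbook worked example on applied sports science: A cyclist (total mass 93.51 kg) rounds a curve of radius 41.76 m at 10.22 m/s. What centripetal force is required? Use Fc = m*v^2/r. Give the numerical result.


Fc = m * v^2 / r
v^2 = 10.22^2 = 104.4484
Fc = 93.51 * 104.4484 / 41.76
Fc = 9766.9699 / 41.76 = 233.8834 N

233.8834 N


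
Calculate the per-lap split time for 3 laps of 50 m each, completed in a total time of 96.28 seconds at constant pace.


Split time = total_time / n_laps = 96.28 / 3
Split time = 32.0933 s per lap

32.0933 s


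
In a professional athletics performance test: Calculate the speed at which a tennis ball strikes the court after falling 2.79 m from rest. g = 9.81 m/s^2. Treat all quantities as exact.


v = sqrt(2 * g * h)
v = sqrt(2 * 9.81 * 2.79)
v = sqrt(54.7398) = 7.3986 m/s

7.3986 m/s


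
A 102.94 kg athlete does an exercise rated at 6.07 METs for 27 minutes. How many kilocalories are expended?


kcal = MET * mass * time_hr
Convert time: 27 min = 0.45 hr
kcal = 6.07 * 102.94 * 0.45
kcal = 281.1806 kcal

281.1806 kcal


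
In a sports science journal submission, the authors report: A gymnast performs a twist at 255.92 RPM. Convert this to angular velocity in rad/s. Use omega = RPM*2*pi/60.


omega = RPM * 2 * pi / 60
omega = 255.92 * 2 * 3.14159 / 60
omega = 1607.9928 / 60 = 26.7999 rad/s

26.7999 rad/s


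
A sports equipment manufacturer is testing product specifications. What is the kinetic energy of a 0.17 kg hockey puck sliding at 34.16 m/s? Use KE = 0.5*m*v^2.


KE = 0.5 * m * v^2
KE = 0.5 * 0.17 * 34.16^2
KE = 0.5 * 0.17 * 1166.9056 = 99.187 J

99.187 J


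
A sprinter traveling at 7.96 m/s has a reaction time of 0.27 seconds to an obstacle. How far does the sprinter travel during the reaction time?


d = v * t
d = 7.96 * 0.27
d = 2.1492 m

2.1492 m


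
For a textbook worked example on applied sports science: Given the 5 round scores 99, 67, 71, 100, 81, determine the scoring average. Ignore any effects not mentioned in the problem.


Average = sum / n
Sum = 418
Average = 418 / 5 = 83.6

83.6


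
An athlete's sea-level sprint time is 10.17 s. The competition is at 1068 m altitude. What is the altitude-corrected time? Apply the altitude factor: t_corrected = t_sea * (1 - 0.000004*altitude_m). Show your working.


Correction factor = 1 - 0.000004 * 1068 = 0.995728
t_corrected = t_sea * factor = 10.17 * 0.995728
t_corrected = 10.1266 s

10.1266 s


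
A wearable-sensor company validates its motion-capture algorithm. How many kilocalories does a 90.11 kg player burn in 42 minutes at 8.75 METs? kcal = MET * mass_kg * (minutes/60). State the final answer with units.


kcal = MET * mass * time_hr
Convert time: 42 min = 0.7 hr
kcal = 8.75 * 90.11 * 0.7
kcal = 551.9237 kcal

551.9237 kcal


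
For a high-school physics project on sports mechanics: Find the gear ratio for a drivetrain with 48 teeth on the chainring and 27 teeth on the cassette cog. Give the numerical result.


GR = front_teeth / rear_teeth
GR = 48 / 27
GR = 1.7778

1.7778


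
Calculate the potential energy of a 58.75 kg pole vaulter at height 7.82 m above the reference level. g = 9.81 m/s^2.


PE = m * g * h
PE = 58.75 * 9.81 * 7.82
PE = 576.3375 * 7.82 = 4506.9592 J

4506.9592 J


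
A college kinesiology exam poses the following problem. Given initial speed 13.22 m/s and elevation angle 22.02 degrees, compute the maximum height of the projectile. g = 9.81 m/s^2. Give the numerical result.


H = (v*sin(theta))^2 / (2*g)
vy = v*sin(theta) = 13.22 * sin(22.02 deg) = 4.9566 m/s
H = vy^2 / (2*g) = 24.5677 / (2*9.81)
H = 24.5677 / 19.62 = 1.2522 m

1.2522 m


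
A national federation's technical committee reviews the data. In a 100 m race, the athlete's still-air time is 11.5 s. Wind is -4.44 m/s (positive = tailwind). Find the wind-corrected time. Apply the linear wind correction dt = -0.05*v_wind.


dt = -0.05 * v_wind = -0.05 * -4.44 = 0.222 s
t_corrected = t_still + dt = 11.5 + (0.222)
t_corrected = 11.722 s

11.722 s


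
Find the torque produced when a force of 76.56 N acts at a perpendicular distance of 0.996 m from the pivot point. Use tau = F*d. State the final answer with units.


tau = F * d
tau = 76.56 * 0.996
tau = 76.2538 N*m

76.2538 N*m


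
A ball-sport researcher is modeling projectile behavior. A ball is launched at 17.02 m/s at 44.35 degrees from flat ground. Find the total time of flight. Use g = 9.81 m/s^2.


T = 2*v*sin(theta)/g
sin(theta) = sin(44.35 deg) = 0.699
T = 2*17.02*0.699 / 9.81
T = 23.7953 / 9.81 = 2.4256 s

2.4256 s


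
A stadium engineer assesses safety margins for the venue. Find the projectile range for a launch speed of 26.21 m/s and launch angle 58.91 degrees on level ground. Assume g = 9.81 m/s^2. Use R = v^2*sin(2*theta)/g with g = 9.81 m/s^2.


R = v^2 * sin(2*theta) / g
Convert angle to radians: theta = 58.91 deg = 1.0282 rad
sin(2*theta) = sin(2.0563) = 0.8844
R = 26.21^2 * 0.8844 / 9.81
R = 686.9641 * 0.8844 / 9.81 = 61.9331 m

61.9331 m


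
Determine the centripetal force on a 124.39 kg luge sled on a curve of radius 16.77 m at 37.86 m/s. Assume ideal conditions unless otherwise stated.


Fc = m * v^2 / r
v^2 = 37.86^2 = 1433.3796
Fc = 124.39 * 1433.3796 / 16.77
Fc = 178298.0884 / 16.77 = 10631.9671 N

10631.9671 N


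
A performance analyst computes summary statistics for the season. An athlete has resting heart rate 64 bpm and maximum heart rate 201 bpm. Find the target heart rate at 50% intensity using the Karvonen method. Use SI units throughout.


Target = HRrest + pct*(HRmax - HRrest)
Heart rate reserve = HRmax - HRrest = 201 - 64 = 137 bpm
Fraction = 50% = 0.5
Target = 64 + 0.5 * 137
Target = 64 + 68.5 = 132.5 bpm

132.5 bpm


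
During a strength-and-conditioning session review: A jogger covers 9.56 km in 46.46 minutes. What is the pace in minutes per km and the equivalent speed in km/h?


Pace = time / distance = 46.46 min / 9.56 km = 4.8598 min/km
Speed = distance / time_in_hours = 9.56 / 0.7743 hr
Speed = 12.3461 km/h

4.8598 min/km, 12.3461 km/h


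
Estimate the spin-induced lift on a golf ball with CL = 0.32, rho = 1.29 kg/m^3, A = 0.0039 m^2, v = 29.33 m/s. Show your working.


FM = 0.5 * CL * rho * A * v^2
FM = 0.5 * 0.32 * 1.29 * 0.0039 * 29.33^2
v^2 = 860.2489
FM = 0.5 * 0.32 * 1.29 * 0.0039 * 860.2489 = 0.6925 N

0.6925 N


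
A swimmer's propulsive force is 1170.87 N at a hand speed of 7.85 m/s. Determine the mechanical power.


P = F * v
P = 1170.87 * 7.85
P = 9191.3295 W

9191.3295 W


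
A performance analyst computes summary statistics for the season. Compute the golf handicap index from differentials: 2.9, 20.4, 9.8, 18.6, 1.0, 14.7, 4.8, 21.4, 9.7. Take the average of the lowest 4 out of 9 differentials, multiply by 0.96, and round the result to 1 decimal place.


All differentials: 2.9, 20.4, 9.8, 18.6, 1.0, 14.7, 4.8, 21.4, 9.7
Sorted: 1.0, 2.9, 4.8, 9.7, 9.8, 14.7, 18.6, 20.4, 21.4
Best 4: 1.0, 2.9, 4.8, 9.7
Average of best = 18.4 / 4 = 4.6
Raw index = 4.6 * 0.96 = 4.416
Handicap index = round(4.416, 1) = 4.4

4.4


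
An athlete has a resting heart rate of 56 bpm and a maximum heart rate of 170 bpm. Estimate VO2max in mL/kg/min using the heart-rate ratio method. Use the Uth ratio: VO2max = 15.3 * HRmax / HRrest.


VO2max = 15.3 * HRmax / HRrest
VO2max = 15.3 * 170 / 56
VO2max = 2601 / 56 = 46.4464 mL/kg/min

46.4464 mL/kg/min


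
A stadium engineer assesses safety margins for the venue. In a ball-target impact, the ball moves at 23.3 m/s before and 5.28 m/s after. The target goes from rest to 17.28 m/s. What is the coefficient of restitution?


e = (v2_after - v1_after) / (v1_before - v2_before)
Numerator = 17.28 - 5.28 = 12
Denominator = 23.3 - 0 = 23.3
e = 12 / 23.3 = 0.515

0.515


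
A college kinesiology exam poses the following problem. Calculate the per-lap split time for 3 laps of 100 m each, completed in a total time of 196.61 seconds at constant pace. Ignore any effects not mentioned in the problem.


Split time = total_time / n_laps = 196.61 / 3
Split time = 65.5367 s per lap

65.5367 s


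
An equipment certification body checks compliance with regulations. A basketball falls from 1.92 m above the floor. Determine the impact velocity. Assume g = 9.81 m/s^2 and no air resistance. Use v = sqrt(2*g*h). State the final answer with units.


v = sqrt(2 * g * h)
v = sqrt(2 * 9.81 * 1.92)
v = sqrt(37.6704) = 6.1376 m/s

6.1376 m/s


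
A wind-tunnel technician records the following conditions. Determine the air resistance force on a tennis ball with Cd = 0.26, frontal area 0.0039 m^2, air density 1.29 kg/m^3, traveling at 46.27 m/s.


Fd = 0.5 * Cd * rho * A * v^2
Fd = 0.5 * 0.26 * 1.29 * 0.0039 * 46.27^2
v^2 = 2140.9129
Fd = 0.5 * 0.26 * 1.29 * 0.0039 * 2140.9129 = 1.4002 N

1.4002 N


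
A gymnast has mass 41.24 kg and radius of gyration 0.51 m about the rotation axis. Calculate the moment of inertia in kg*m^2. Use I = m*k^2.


I = m * k^2
I = 41.24 * 0.51^2
I = 41.24 * 0.2601 = 10.7265 kg*m^2

10.7265 kg*m^2


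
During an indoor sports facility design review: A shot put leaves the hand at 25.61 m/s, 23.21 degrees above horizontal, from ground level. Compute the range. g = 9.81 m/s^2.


R = v^2 * sin(2*theta) / g
Convert angle to radians: theta = 23.21 deg = 0.4051 rad
sin(2*theta) = sin(0.8102) = 0.7244
R = 25.61^2 * 0.7244 / 9.81
R = 655.8721 * 0.7244 / 9.81 = 48.4324 m

48.4324 m


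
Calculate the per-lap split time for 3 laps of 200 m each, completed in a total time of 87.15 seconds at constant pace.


Split time = total_time / n_laps = 87.15 / 3
Split time = 29.05 s per lap

29.05 s


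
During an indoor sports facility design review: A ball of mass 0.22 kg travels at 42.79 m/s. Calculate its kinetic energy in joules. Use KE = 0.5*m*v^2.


KE = 0.5 * m * v^2
KE = 0.5 * 0.22 * 42.79^2
KE = 0.5 * 0.22 * 1830.9841 = 201.4083 J

201.4083 J


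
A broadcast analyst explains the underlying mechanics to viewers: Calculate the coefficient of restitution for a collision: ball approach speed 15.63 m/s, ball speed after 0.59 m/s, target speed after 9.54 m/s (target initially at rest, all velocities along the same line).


e = (v2_after - v1_after) / (v1_before - v2_before)
Numerator = 9.54 - 0.59 = 8.95
Denominator = 15.63 - 0 = 15.63
e = 8.95 / 15.63 = 0.5726

0.5726


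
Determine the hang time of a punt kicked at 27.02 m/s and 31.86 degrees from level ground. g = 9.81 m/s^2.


T = 2*v*sin(theta)/g
sin(theta) = sin(31.86 deg) = 0.5278
T = 2*27.02*0.5278 / 9.81
T = 28.5248 / 9.81 = 2.9077 s

2.9077 s


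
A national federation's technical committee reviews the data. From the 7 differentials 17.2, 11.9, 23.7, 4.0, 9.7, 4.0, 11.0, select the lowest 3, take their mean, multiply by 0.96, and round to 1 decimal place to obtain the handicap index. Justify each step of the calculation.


All differentials: 17.2, 11.9, 23.7, 4.0, 9.7, 4.0, 11.0
Sorted: 4.0, 4.0, 9.7, 11.0, 11.9, 17.2, 23.7
Best 3: 4.0, 4.0, 9.7
Average of best = 17.7 / 3 = 5.9
Raw index = 5.9 * 0.96 = 5.664
Handicap index = round(5.664, 1) = 5.7

5.7


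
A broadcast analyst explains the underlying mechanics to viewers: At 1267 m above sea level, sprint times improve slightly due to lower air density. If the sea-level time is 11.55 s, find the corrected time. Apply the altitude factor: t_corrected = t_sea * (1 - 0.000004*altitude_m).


Correction factor = 1 - 0.000004 * 1267 = 0.994932
t_corrected = t_sea * factor = 11.55 * 0.994932
t_corrected = 11.4915 s

11.4915 s


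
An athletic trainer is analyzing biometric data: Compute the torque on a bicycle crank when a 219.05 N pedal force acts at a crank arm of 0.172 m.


tau = F * d
tau = 219.05 * 0.172
tau = 37.6766 N*m

37.6766 N*m


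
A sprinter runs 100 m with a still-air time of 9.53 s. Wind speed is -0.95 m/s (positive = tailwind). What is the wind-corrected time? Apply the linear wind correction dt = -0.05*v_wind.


dt = -0.05 * v_wind = -0.05 * -0.95 = 0.0475 s
t_corrected = t_still + dt = 9.53 + (0.0475)
t_corrected = 9.5775 s

9.5775 s
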